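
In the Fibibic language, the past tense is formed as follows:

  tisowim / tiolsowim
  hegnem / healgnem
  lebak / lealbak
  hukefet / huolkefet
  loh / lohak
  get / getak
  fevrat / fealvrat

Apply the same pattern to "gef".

gefak

get and fevrat both end in -t yet inflect differently (getak, fealvrat), so the final letter is not what conditions the rule; the number of vowels is.
"gef" has 1 vowel. The stems with 1 vowel (loh → lohak, get → getak) add -ak.
The other patterns: stems with 2 vowels insert -al- after the first vowel; stems with 3 vowels insert -ol- after the first vowel.
So gef → gefak.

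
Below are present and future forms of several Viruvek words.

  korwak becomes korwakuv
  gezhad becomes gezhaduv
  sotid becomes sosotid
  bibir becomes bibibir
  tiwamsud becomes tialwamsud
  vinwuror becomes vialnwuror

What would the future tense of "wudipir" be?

wuwudipir

"wudipir" has last vowel 'i'. The stems whose last vowel is 'i' (sotid → sosotid, bibir → bibibir) repeat the first consonant+vowel as a prefix.
The other patterns: stems whose last vowel is 'a' add -uv; stems whose last vowel is 'o' or 'u' insert -al- after the first vowel.
So wudipir → wuwudipir.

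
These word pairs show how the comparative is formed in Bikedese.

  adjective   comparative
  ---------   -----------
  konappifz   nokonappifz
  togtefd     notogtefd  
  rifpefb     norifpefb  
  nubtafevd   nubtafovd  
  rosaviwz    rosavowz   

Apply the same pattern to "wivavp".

togtefd and nubtafevd both end in -d yet inflect differently (notogtefd, nubtafovd), so the final letter is not what conditions the rule; the second-to-last letter is.
"wivavp" has second-to-last letter 'v'. The one such stem in the data (nubtafevd → nubtafovd) changes the last vowel to 'o' (as does rosaviwz), so the same rule applies.
So wivavp → wivovp.

wivovp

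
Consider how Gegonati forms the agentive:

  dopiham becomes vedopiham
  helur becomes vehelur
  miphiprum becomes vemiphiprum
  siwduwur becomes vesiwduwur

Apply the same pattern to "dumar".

Every pair shown (dopiham → vedopiham, helur → vehelur, miphiprum → vemiphiprum, …) follows the same rule: add the prefix ve-.
So dumar → vedumar.

vedumar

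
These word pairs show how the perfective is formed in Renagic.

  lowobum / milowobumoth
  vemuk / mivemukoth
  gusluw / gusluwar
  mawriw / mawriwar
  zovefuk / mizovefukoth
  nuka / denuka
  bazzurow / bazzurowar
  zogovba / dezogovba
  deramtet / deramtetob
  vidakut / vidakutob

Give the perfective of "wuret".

"wuret" ends in -t. The stems ending in -t (vidakut → vidakutob, deramtet → deramtetob) add -ob.
So wuret → wuretob.

wuretob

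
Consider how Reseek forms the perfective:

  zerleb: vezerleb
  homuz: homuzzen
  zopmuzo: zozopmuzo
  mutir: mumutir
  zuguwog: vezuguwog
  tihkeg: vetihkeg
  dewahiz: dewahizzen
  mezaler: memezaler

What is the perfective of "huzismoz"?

huzismozzen

mutir and dewahiz both have last vowel 'i' yet inflect differently (mumutir, dewahizzen), so the last vowel is not what conditions the rule; the final letter is.
"huzismoz" ends in -z. The stems ending in -z (homuz → homuzzen, dewahiz → dewahizzen) double the final consonant and add -en.
The other patterns: stems ending in -o or -r repeat the first consonant+vowel as a prefix; stems ending in -b or -g add the prefix ve-.
So huzismoz → huzismozzen.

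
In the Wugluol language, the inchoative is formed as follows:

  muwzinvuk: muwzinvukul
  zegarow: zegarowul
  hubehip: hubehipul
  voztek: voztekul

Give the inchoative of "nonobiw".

Every pair shown (muwzinvuk → muwzinvukul, zegarow → zegarowul, hubehip → hubehipul, …) follows the same rule: add -ul.
So nonobiw → nonobiwul.

nonobiwul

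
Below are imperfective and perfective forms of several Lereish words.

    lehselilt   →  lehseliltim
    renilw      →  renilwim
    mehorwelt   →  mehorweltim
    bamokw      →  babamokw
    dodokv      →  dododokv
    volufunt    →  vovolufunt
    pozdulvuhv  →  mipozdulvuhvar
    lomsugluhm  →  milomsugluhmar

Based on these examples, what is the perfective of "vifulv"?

"vifulv" has second-to-last letter 'l'. The stems whose second-to-last letter is 'l' (lehselilt → lehseliltim, renilw → renilwim, mehorwelt → mehorweltim) add -im.
So vifulv → vifulvim.

vifulvim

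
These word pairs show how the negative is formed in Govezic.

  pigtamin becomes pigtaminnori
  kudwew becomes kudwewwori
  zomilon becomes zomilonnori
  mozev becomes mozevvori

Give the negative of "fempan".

fempannori

Every pair shown (pigtamin → pigtaminnori, kudwew → kudwewwori, zomilon → zomilonnori, …) follows the same rule: double the final consonant and add -ori.
So fempan → fempannori.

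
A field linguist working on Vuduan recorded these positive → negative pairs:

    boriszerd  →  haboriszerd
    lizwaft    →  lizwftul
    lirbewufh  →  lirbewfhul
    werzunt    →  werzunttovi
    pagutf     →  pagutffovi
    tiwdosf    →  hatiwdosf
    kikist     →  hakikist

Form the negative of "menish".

hamenish

"menish" has second-to-last letter 's'. The stems whose second-to-last letter is 's' (tiwdosf → hatiwdosf, kikist → hakikist) add the prefix ha-.
So menish → hamenish.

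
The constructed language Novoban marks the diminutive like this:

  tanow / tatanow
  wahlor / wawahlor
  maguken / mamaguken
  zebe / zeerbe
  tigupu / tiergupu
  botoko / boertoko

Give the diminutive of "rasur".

rarasur

maguken and zebe both have last vowel 'e' yet inflect differently (mamaguken, zeerbe), so the last vowel is not what conditions the rule; whether the stem ends in a vowel or a consonant is.
"rasur" ends in a consonant. The stems ending in a consonant (tanow → tatanow, wahlor → wawahlor, maguken → mamaguken) repeat the first consonant+vowel as a prefix.
The other pattern: stems ending in a vowel insert -er- after the first vowel.
So rasur → rarasur.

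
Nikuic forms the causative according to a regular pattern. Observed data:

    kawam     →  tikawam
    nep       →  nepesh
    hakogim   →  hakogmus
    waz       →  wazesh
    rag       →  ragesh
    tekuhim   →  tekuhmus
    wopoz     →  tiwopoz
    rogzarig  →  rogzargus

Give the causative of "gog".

gogesh

"gog" has 1 vowel. The stems with 1 vowel (nep → nepesh, waz → wazesh, rag → ragesh) add -esh.
So gog → gogesh.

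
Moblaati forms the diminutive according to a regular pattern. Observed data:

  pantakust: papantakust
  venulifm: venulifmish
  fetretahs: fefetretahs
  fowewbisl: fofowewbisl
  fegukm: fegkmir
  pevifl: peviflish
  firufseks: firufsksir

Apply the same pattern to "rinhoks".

rinhksir

venulifm and fegukm both end in -m yet inflect differently (venulifmish, fegkmir), so the final letter is not what conditions the rule; the second-to-last letter is.
"rinhoks" has second-to-last letter 'k'. The stems whose second-to-last letter is 'k' (firufseks → firufsksir, fegukm → fegkmir) delete the last vowel and add -ir.
The other patterns: stems whose second-to-last letter is 'f' add -ish; stems whose second-to-last letter is 'h' or 's' repeat the first consonant+vowel as a prefix.
So rinhoks → rinhksir.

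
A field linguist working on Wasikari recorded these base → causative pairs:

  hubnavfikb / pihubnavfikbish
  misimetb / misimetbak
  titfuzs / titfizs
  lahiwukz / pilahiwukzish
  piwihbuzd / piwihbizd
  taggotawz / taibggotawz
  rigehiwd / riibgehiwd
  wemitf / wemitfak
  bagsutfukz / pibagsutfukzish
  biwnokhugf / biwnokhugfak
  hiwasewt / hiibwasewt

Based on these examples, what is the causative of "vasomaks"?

pivasomaksish

taggotawz and bagsutfukz both end in -z yet inflect differently (taibggotawz, pibagsutfukzish), so the final letter is not what conditions the rule; the second-to-last letter is.
"vasomaks" has second-to-last letter 'k'. The stems whose second-to-last letter is 'k' (hubnavfikb → pihubnavfikbish, bagsutfukz → pibagsutfukzish, lahiwukz → pilahiwukzish) add pi- … -ish around the stem.
So vasomaks → pivasomaksish.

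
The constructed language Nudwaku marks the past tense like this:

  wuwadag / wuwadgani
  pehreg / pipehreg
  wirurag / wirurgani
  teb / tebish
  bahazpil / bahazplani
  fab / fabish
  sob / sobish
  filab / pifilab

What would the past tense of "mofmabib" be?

teb and filab both end in -b yet inflect differently (tebish, pifilab), so the final letter is not what conditions the rule; the number of vowels is.
"mofmabib" has 3 vowels. The stems with 3 vowels (bahazpil → bahazplani, wuwadag → wuwadgani, wirurag → wirurgani) delete the last vowel and add -ani.
The other patterns: stems with 1 vowel add -ish; stems with 2 vowels add the prefix pi-.
So mofmabib → mofmabbani.

mofmabbani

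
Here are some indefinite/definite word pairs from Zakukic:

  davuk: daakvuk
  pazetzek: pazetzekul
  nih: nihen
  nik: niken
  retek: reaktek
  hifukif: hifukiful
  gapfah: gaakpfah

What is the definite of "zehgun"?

zeakhgun

nik and retek both end in -k yet inflect differently (niken, reaktek), so the final letter is not what conditions the rule; the number of vowels is.
"zehgun" has 2 vowels. The stems with 2 vowels (retek → reaktek, gapfah → gaakpfah, davuk → daakvuk) insert -ak- after the first vowel.
So zehgun → zeakhgun.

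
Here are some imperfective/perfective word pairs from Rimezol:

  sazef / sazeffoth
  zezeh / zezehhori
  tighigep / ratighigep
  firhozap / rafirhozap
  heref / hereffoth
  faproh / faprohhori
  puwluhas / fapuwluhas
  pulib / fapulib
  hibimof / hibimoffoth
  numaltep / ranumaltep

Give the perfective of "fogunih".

fogunihhori

tighigep and sazef both have last vowel 'e' yet inflect differently (ratighigep, sazeffoth), so the last vowel is not what conditions the rule; the final letter is.
"fogunih" ends in -h. The stems ending in -h (faproh → faprohhori, zezeh → zezehhori) double the final consonant and add -ori.
The other patterns: stems ending in -p add the prefix ra-; stems ending in -f double the final consonant and add -oth; stems ending in -b or -s add the prefix fa-.
So fogunih → fogunihhori.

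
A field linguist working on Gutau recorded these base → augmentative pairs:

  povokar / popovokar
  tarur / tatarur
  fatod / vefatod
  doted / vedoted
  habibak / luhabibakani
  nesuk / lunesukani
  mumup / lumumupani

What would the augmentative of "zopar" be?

zozopar

povokar and habibak both have last vowel 'a' yet inflect differently (popovokar, luhabibakani), so the last vowel is not what conditions the rule; the final letter is.
"zopar" ends in -r. The stems ending in -r (povokar → popovokar, tarur → tatarur) repeat the first consonant+vowel as a prefix.
The other patterns: stems ending in -d add the prefix ve-; stems ending in -k or -p add lu- … -ani around the stem.
So zopar → zozopar.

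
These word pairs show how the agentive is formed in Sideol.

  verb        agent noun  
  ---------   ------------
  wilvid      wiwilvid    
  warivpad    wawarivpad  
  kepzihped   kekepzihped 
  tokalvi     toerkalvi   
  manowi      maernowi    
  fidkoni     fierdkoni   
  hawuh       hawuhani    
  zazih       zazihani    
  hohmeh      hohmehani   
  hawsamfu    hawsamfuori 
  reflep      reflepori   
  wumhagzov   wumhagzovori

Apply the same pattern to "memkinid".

"memkinid" ends in -d. The stems ending in -d (wilvid → wiwilvid, warivpad → wawarivpad, kepzihped → kekepzihped) repeat the first consonant+vowel as a prefix.
The other patterns: stems ending in -i insert -er- after the first vowel; stems ending in -h add -ani; stems ending in -p, -u or -v add -ori.
So memkinid → mememkinid.

mememkinid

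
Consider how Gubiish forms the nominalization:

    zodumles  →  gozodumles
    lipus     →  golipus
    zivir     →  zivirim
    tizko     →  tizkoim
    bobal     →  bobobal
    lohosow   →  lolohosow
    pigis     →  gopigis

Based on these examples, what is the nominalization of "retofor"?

pigis and zivir both have last vowel 'i' yet inflect differently (gopigis, zivirim), so the last vowel is not what conditions the rule; the final letter is.
"retofor" ends in -r. The one such stem in the data (zivir → zivirim) adds -im, so the same rule applies.
The other patterns: stems ending in -s add the prefix go-; stems ending in -l or -w repeat the first consonant+vowel as a prefix.
So retofor → retoforim.

retoforim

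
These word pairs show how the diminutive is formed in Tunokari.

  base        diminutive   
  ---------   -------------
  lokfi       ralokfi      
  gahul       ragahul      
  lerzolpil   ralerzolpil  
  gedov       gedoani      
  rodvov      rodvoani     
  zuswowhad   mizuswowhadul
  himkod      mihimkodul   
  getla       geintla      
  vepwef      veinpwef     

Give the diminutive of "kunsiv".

"kunsiv" ends in -v. The stems ending in -v (gedov → gedoani, rodvov → rodvoani) drop the final letter and add -ani.
The other patterns: stems ending in -i or -l add the prefix ra-; stems ending in -d add mi- … -ul around the stem; stems ending in -a or -f insert -in- after the first vowel.
So kunsiv → kunsiani.

kunsiani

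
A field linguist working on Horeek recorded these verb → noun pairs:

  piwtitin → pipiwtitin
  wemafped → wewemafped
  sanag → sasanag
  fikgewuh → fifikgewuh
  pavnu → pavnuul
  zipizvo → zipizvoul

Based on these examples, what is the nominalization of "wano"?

wanoul

pavnu and fikgewuh both have last vowel 'u' yet inflect differently (pavnuul, fifikgewuh), so the last vowel is not what conditions the rule; whether the stem ends in a vowel or a consonant is.
"wano" ends in a vowel. The stems ending in a vowel (pavnu → pavnuul, zipizvo → zipizvoul) add -ul.
So wano → wanoul.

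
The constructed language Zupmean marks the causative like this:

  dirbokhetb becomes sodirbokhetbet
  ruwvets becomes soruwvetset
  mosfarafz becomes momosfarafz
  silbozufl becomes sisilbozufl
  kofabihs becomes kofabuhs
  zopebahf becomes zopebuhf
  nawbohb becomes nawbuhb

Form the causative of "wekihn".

wekuhn

ruwvets and kofabihs both end in -s yet inflect differently (soruwvetset, kofabuhs), so the final letter is not what conditions the rule; the second-to-last letter is.
"wekihn" has second-to-last letter 'h'. The stems whose second-to-last letter is 'h' (kofabihs → kofabuhs, zopebahf → zopebuhf, nawbohb → nawbuhb) change the last vowel to 'u'.
The other patterns: stems whose second-to-last letter is 't' add so- … -et around the stem; stems whose second-to-last letter is 'f' repeat the first consonant+vowel as a prefix.
So wekihn → wekuhn.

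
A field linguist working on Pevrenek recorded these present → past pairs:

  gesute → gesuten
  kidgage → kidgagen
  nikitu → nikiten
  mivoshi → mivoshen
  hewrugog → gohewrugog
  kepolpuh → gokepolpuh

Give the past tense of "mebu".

meben

nikitu and kepolpuh both have last vowel 'u' yet inflect differently (nikiten, gokepolpuh), so the last vowel is not what conditions the rule; whether the stem ends in a vowel or a consonant is.
"mebu" ends in a vowel. The stems ending in a vowel (gesute → gesuten, kidgage → kidgagen, nikitu → nikiten) drop the final letter and add -en.
So mebu → meben.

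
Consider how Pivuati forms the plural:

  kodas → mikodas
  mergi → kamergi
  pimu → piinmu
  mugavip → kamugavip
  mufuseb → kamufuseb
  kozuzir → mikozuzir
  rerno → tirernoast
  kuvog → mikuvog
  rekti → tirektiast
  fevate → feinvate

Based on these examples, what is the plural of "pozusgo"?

rekti and mergi both end in -i yet inflect differently (tirektiast, kamergi), so the final letter is not what conditions the rule; the first letter is.
"pozusgo" begins with p-. The one such stem in the data (pimu → piinmu) inserts -in- after the first vowel (as does fevate), so the same rule applies.
The other patterns: stems beginning with k- add the prefix mi-; stems beginning with r- add ti- … -ast around the stem; stems beginning with m- add the prefix ka-.
So pozusgo → poinzusgo.

poinzusgo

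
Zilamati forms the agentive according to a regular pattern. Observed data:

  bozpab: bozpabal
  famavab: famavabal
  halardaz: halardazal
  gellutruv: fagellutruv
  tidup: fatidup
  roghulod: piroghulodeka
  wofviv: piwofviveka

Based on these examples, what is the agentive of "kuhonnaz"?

kuhonnazal

"kuhonnaz" has last vowel 'a'. The stems whose last vowel is 'a' (bozpab → bozpabal, famavab → famavabal, halardaz → halardazal) add -al.
So kuhonnaz → kuhonnazal.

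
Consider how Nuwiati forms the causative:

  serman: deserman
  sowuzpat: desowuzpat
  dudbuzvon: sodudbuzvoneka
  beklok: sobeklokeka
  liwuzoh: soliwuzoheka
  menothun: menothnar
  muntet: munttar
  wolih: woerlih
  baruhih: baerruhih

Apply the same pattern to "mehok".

somehokeka

serman and dudbuzvon both end in -n yet inflect differently (deserman, sodudbuzvoneka), so the final letter is not what conditions the rule; the last vowel is.
"mehok" has last vowel 'o'. The stems whose last vowel is 'o' (dudbuzvon → sodudbuzvoneka, beklok → sobeklokeka, liwuzoh → soliwuzoheka) add so- … -eka around the stem.
The other patterns: stems whose last vowel is 'a' add the prefix de-; stems whose last vowel is 'e' or 'u' delete the last vowel and add -ar; stems whose last vowel is 'i' insert -er- after the first vowel.
So mehok → somehokeka.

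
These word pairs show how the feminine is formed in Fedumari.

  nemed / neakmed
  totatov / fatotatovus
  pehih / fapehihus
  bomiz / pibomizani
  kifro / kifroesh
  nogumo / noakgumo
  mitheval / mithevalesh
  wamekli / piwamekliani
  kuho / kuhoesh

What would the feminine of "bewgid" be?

pibewgidani

nogumo and kifro both end in -o yet inflect differently (noakgumo, kifroesh), so the final letter is not what conditions the rule; the first letter is.
"bewgid" begins with b-. The one such stem in the data (bomiz → pibomizani) adds pi- … -ani around the stem, so the same rule applies.
The other patterns: stems beginning with n- insert -ak- after the first vowel; stems beginning with p- or t- add fa- … -us around the stem; stems beginning with k- or m- add -esh.
So bewgid → pibewgidani.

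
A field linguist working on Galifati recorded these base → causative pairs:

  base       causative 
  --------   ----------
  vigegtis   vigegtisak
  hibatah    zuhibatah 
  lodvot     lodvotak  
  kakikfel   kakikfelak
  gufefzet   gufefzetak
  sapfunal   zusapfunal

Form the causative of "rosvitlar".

zurosvitlar

sapfunal and kakikfel both end in -l yet inflect differently (zusapfunal, kakikfelak), so the final letter is not what conditions the rule; the last vowel is.
"rosvitlar" has last vowel 'a'. The stems whose last vowel is 'a' (sapfunal → zusapfunal, hibatah → zuhibatah) add the prefix zu-.
The other pattern: stems whose last vowel is 'e', 'i' or 'o' add -ak.
So rosvitlar → zurosvitlar.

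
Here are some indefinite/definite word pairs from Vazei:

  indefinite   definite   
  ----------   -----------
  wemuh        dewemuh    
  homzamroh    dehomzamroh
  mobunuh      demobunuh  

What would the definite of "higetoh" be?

Every pair shown (wemuh → dewemuh, homzamroh → dehomzamroh, mobunuh → demobunuh) follows the same rule: add the prefix de-.
So higetoh → dehigetoh.

dehigetoh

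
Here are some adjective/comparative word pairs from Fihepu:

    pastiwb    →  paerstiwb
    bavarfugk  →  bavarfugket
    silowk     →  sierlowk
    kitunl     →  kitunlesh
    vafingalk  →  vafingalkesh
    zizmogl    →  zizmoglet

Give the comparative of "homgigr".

silowk and bavarfugk both end in -k yet inflect differently (sierlowk, bavarfugket), so the final letter is not what conditions the rule; the second-to-last letter is.
"homgigr" has second-to-last letter 'g'. The stems whose second-to-last letter is 'g' (bavarfugk → bavarfugket, zizmogl → zizmoglet) add -et.
The other patterns: stems whose second-to-last letter is 'w' insert -er- after the first vowel; stems whose second-to-last letter is 'l' or 'n' add -esh.
So homgigr → homgigret.

homgigret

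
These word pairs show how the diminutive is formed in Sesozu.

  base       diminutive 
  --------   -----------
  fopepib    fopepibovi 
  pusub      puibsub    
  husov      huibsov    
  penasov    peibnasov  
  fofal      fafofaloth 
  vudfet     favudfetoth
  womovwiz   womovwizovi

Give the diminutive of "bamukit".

bamukitovi

"bamukit" has last vowel 'i'. The stems whose last vowel is 'i' (womovwiz → womovwizovi, fopepib → fopepibovi) add -ovi.
The other patterns: stems whose last vowel is 'o' or 'u' insert -ib- after the first vowel; stems whose last vowel is 'a' or 'e' add fa- … -oth around the stem.
So bamukit → bamukitovi.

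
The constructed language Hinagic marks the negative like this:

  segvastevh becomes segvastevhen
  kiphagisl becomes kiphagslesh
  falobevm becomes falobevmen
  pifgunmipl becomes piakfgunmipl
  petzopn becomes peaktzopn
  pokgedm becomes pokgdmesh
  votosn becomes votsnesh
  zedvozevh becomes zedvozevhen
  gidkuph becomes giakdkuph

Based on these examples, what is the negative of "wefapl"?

gidkuph and zedvozevh both end in -h yet inflect differently (giakdkuph, zedvozevhen), so the final letter is not what conditions the rule; the second-to-last letter is.
"wefapl" has second-to-last letter 'p'. The stems whose second-to-last letter is 'p' (gidkuph → giakdkuph, pifgunmipl → piakfgunmipl, petzopn → peaktzopn) insert -ak- after the first vowel.
So wefapl → weakfapl.

weakfapl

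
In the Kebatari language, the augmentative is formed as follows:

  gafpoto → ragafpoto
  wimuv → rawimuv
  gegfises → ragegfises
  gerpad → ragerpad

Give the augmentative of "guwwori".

raguwwori

Every pair shown (gafpoto → ragafpoto, wimuv → rawimuv, gegfises → ragegfises, …) follows the same rule: add the prefix ra-.
So guwwori → raguwwori.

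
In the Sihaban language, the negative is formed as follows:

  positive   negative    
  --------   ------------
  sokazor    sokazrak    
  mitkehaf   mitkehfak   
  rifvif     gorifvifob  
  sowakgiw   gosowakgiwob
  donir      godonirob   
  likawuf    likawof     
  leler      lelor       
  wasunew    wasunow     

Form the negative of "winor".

winrak

mitkehaf and rifvif both end in -f yet inflect differently (mitkehfak, gorifvifob), so the final letter is not what conditions the rule; the last vowel is.
"winor" has last vowel 'o'. The one such stem in the data (sokazor → sokazrak) deletes the last vowel and adds -ak (as does mitkehaf), so the same rule applies.
So winor → winrak.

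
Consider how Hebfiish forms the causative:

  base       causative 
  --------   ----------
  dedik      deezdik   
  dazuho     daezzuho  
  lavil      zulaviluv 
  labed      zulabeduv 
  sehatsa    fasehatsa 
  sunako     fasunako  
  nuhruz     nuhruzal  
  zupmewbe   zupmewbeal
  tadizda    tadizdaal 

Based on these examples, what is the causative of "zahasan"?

zahasanal

dazuho and sunako both end in -o yet inflect differently (daezzuho, fasunako), so the final letter is not what conditions the rule; the first letter is.
"zahasan" begins with z-. The one such stem in the data (zupmewbe → zupmewbeal) adds -al, so the same rule applies.
The other patterns: stems beginning with d- insert -ez- after the first vowel; stems beginning with l- add zu- … -uv around the stem; stems beginning with s- add the prefix fa-.
So zahasan → zahasanal.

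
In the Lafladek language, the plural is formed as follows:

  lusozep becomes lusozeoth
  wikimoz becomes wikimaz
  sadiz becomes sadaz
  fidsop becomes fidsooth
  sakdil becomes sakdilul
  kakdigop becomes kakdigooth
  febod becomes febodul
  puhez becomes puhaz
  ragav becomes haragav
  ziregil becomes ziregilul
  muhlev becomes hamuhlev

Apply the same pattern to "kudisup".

kudisuoth

muhlev and lusozep both have last vowel 'e' yet inflect differently (hamuhlev, lusozeoth), so the last vowel is not what conditions the rule; the final letter is.
"kudisup" ends in -p. The stems ending in -p (kakdigop → kakdigooth, fidsop → fidsooth, lusozep → lusozeoth) drop the final letter and add -oth.
The other patterns: stems ending in -v add the prefix ha-; stems ending in -z change the last vowel to 'a'; stems ending in -d or -l add -ul.
So kudisup → kudisuoth.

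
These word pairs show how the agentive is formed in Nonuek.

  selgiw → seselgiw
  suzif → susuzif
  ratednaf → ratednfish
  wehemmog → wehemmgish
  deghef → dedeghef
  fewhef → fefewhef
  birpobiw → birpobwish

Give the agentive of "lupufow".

"lupufow" has 3 vowels. The stems with 3 vowels (wehemmog → wehemmgish, birpobiw → birpobwish, ratednaf → ratednfish) delete the last vowel and add -ish.
So lupufow → lupufwish.

lupufwish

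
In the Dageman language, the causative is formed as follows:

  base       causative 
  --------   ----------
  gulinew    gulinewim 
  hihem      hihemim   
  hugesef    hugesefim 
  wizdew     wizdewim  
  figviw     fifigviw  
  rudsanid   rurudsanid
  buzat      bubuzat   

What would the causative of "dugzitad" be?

gulinew and figviw both end in -w yet inflect differently (gulinewim, fifigviw), so the final letter is not what conditions the rule; the last vowel is.
"dugzitad" has last vowel 'a'. The one such stem in the data (buzat → bubuzat) repeats the first consonant+vowel as a prefix (as do figviw, rudsanid), so the same rule applies.
The other pattern: stems whose last vowel is 'e' add -im.
So dugzitad → dudugzitad.

dudugzitad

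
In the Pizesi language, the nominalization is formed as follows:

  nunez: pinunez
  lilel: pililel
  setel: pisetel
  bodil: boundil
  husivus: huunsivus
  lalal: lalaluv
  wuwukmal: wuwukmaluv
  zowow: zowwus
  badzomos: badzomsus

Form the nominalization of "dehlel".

pidehlel

"dehlel" has last vowel 'e'. The stems whose last vowel is 'e' (nunez → pinunez, lilel → pililel, setel → pisetel) add the prefix pi-.
So dehlel → pidehlel.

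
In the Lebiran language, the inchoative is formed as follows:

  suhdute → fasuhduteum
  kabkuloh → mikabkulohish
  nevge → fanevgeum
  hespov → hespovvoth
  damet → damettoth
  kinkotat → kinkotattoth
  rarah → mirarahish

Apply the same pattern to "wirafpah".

miwirafpahish

kabkuloh and hespov both have last vowel 'o' yet inflect differently (mikabkulohish, hespovvoth), so the last vowel is not what conditions the rule; the final letter is.
"wirafpah" ends in -h. The stems ending in -h (rarah → mirarahish, kabkuloh → mikabkulohish) add mi- … -ish around the stem.
So wirafpah → miwirafpahish.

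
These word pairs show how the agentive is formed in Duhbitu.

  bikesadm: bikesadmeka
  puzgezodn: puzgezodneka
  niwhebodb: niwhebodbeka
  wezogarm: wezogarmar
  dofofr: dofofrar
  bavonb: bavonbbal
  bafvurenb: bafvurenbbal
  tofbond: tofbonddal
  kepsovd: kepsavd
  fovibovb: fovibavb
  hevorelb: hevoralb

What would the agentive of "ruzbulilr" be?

ruzbulalr

bikesadm and wezogarm both end in -m yet inflect differently (bikesadmeka, wezogarmar), so the final letter is not what conditions the rule; the second-to-last letter is.
"ruzbulilr" has second-to-last letter 'l'. The one such stem in the data (hevorelb → hevoralb) changes the last vowel to 'a' (as do kepsovd, fovibovb), so the same rule applies.
The other patterns: stems whose second-to-last letter is 'd' add -eka; stems whose second-to-last letter is 'f' or 'r' add -ar; stems whose second-to-last letter is 'n' double the final consonant and add -al.
So ruzbulilr → ruzbulalr.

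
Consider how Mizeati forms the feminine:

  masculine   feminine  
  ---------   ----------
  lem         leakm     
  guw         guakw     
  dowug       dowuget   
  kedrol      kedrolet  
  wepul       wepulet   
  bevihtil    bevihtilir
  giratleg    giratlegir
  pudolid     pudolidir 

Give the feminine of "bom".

boakm

kedrol and bevihtil both end in -l yet inflect differently (kedrolet, bevihtilir), so the final letter is not what conditions the rule; the number of vowels is.
"bom" has 1 vowel. The stems with 1 vowel (lem → leakm, guw → guakw) insert -ak- after the first vowel.
So bom → boakm.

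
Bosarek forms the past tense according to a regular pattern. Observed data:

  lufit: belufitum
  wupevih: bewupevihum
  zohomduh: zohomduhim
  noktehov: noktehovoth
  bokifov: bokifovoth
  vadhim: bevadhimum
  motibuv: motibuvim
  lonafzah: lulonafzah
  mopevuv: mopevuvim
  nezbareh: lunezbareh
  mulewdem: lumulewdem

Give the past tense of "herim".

"herim" has last vowel 'i'. The stems whose last vowel is 'i' (vadhim → bevadhimum, lufit → belufitum, wupevih → bewupevihum) add be- … -um around the stem.
The other patterns: stems whose last vowel is 'o' add -oth; stems whose last vowel is 'u' add -im; stems whose last vowel is 'a' or 'e' add the prefix lu-.
So herim → beherimum.

beherimum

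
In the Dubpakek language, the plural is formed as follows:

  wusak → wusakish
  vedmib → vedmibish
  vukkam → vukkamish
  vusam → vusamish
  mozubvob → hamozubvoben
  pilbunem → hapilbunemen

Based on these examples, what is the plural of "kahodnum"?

hakahodnumen

vedmib and mozubvob both end in -b yet inflect differently (vedmibish, hamozubvoben), so the final letter is not what conditions the rule; the number of vowels is.
"kahodnum" has 3 vowels. The stems with 3 vowels (mozubvob → hamozubvoben, pilbunem → hapilbunemen) add ha- … -en around the stem.
So kahodnum → hakahodnumen.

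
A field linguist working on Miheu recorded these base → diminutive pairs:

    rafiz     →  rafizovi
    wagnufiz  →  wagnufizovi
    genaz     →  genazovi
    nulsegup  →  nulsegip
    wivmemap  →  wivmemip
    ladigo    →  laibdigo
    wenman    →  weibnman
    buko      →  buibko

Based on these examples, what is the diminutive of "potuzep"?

genaz and wivmemap both have last vowel 'a' yet inflect differently (genazovi, wivmemip), so the last vowel is not what conditions the rule; the final letter is.
"potuzep" ends in -p. The stems ending in -p (nulsegup → nulsegip, wivmemap → wivmemip) change the last vowel to 'i'.
So potuzep → potuzip.

potuzip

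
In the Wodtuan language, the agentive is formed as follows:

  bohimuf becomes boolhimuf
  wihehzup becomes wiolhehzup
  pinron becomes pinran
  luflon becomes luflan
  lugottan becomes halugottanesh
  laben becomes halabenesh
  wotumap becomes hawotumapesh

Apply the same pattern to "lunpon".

pinron and lugottan both end in -n yet inflect differently (pinran, halugottanesh), so the final letter is not what conditions the rule; the last vowel is.
"lunpon" has last vowel 'o'. The stems whose last vowel is 'o' (pinron → pinran, luflon → luflan) change the last vowel to 'a'.
So lunpon → lunpan.

lunpan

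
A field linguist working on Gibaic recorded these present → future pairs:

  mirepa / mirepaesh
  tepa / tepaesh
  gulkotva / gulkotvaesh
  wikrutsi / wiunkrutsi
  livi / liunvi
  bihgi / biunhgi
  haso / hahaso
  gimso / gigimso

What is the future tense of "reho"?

rereho

"reho" ends in -o. The stems ending in -o (haso → hahaso, gimso → gigimso) repeat the first consonant+vowel as a prefix.
So reho → rereho.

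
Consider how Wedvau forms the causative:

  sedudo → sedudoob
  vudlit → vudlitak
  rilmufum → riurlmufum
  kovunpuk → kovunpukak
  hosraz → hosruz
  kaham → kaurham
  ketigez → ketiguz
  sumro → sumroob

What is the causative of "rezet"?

rezetak

kaham and hosraz both have last vowel 'a' yet inflect differently (kaurham, hosruz), so the last vowel is not what conditions the rule; the final letter is.
"rezet" ends in -t. The one such stem in the data (vudlit → vudlitak) adds -ak, so the same rule applies.
The other patterns: stems ending in -m insert -ur- after the first vowel; stems ending in -z change the last vowel to 'u'; stems ending in -o add -ob.
So rezet → rezetak.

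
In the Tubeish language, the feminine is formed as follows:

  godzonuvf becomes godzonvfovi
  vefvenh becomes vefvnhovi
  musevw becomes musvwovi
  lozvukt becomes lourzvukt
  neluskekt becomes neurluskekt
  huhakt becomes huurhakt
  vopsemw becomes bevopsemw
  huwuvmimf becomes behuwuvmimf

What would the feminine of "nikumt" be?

benikumt

musevw and vopsemw both end in -w yet inflect differently (musvwovi, bevopsemw), so the final letter is not what conditions the rule; the second-to-last letter is.
"nikumt" has second-to-last letter 'm'. The stems whose second-to-last letter is 'm' (vopsemw → bevopsemw, huwuvmimf → behuwuvmimf) add the prefix be-.
So nikumt → benikumt.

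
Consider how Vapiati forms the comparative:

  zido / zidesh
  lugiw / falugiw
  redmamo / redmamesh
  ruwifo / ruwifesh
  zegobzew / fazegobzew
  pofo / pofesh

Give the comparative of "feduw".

fafeduw

"feduw" ends in -w. The stems ending in -w (lugiw → falugiw, zegobzew → fazegobzew) add the prefix fa-.
So feduw → fafeduw.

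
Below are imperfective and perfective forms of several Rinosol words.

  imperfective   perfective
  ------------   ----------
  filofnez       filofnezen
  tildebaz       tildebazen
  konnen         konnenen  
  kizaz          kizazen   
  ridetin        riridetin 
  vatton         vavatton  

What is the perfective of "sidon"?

sisidon

"sidon" has last vowel 'o'. The one such stem in the data (vatton → vavatton) repeats the first consonant+vowel as a prefix (as does ridetin), so the same rule applies.
The other pattern: stems whose last vowel is 'a' or 'e' add -en.
So sidon → sisidon.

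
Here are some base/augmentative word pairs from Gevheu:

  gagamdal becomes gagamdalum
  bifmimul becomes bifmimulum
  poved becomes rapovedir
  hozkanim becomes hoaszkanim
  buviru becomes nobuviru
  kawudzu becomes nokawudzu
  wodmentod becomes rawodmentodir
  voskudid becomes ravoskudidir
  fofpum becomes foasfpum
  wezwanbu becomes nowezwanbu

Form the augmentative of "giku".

fofpum and bifmimul both have last vowel 'u' yet inflect differently (foasfpum, bifmimulum), so the last vowel is not what conditions the rule; the final letter is.
"giku" ends in -u. The stems ending in -u (kawudzu → nokawudzu, buviru → nobuviru, wezwanbu → nowezwanbu) add the prefix no-.
The other patterns: stems ending in -m insert -as- after the first vowel; stems ending in -l add -um; stems ending in -d add ra- … -ir around the stem.
So giku → nogiku.

nogiku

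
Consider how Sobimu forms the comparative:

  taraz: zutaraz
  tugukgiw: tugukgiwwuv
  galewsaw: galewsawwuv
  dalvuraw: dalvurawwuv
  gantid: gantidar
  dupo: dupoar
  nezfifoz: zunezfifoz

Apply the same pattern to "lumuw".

lumuwwuv

taraz and galewsaw both have last vowel 'a' yet inflect differently (zutaraz, galewsawwuv), so the last vowel is not what conditions the rule; the final letter is.
"lumuw" ends in -w. The stems ending in -w (galewsaw → galewsawwuv, dalvuraw → dalvurawwuv, tugukgiw → tugukgiwwuv) double the final consonant and add -uv.
So lumuw → lumuwwuv.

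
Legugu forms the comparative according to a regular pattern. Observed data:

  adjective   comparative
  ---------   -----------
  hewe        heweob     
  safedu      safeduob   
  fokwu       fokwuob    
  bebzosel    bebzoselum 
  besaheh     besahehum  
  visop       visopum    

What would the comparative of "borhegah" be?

hewe and bebzosel both have last vowel 'e' yet inflect differently (heweob, bebzoselum), so the last vowel is not what conditions the rule; whether the stem ends in a vowel or a consonant is.
"borhegah" ends in a consonant. The stems ending in a consonant (bebzosel → bebzoselum, besaheh → besahehum, visop → visopum) add -um.
The other pattern: stems ending in a vowel add -ob.
So borhegah → borhegahum.

borhegahum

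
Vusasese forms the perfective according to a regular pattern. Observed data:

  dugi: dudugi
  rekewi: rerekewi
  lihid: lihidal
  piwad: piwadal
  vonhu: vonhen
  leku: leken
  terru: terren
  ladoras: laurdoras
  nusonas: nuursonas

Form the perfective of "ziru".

ziren

dugi and lihid both have last vowel 'i' yet inflect differently (dudugi, lihidal), so the last vowel is not what conditions the rule; the final letter is.
"ziru" ends in -u. The stems ending in -u (vonhu → vonhen, leku → leken, terru → terren) drop the final letter and add -en.
The other patterns: stems ending in -i repeat the first consonant+vowel as a prefix; stems ending in -d add -al; stems ending in -s insert -ur- after the first vowel.
So ziru → ziren.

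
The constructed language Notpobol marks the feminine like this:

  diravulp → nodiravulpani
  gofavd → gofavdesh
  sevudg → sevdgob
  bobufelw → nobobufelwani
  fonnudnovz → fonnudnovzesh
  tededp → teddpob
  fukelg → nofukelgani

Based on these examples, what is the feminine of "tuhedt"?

fukelg and sevudg both end in -g yet inflect differently (nofukelgani, sevdgob), so the final letter is not what conditions the rule; the second-to-last letter is.
"tuhedt" has second-to-last letter 'd'. The stems whose second-to-last letter is 'd' (sevudg → sevdgob, tededp → teddpob) delete the last vowel and add -ob.
The other patterns: stems whose second-to-last letter is 'l' add no- … -ani around the stem; stems whose second-to-last letter is 'v' add -esh.
So tuhedt → tuhdtob.

tuhdtob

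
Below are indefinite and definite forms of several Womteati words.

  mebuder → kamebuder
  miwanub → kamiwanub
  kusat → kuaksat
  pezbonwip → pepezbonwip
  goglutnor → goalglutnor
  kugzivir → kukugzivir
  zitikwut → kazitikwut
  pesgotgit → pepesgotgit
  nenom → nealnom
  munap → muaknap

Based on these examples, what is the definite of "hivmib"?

kusat and zitikwut both end in -t yet inflect differently (kuaksat, kazitikwut), so the final letter is not what conditions the rule; the last vowel is.
"hivmib" has last vowel 'i'. The stems whose last vowel is 'i' (pezbonwip → pepezbonwip, pesgotgit → pepesgotgit, kugzivir → kukugzivir) repeat the first consonant+vowel as a prefix.
So hivmib → hihivmib.

hihivmib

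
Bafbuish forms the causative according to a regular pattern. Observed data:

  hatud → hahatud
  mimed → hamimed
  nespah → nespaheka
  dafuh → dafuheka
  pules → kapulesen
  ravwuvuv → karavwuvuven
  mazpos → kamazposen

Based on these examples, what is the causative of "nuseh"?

hatud and dafuh both have last vowel 'u' yet inflect differently (hahatud, dafuheka), so the last vowel is not what conditions the rule; the final letter is.
"nuseh" ends in -h. The stems ending in -h (nespah → nespaheka, dafuh → dafuheka) add -eka.
So nuseh → nuseheka.

nuseheka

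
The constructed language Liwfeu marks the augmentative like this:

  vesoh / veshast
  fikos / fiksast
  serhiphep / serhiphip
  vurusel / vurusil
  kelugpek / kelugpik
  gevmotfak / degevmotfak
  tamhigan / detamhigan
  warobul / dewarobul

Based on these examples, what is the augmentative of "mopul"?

kelugpek and gevmotfak both end in -k yet inflect differently (kelugpik, degevmotfak), so the final letter is not what conditions the rule; the last vowel is.
"mopul" has last vowel 'u'. The one such stem in the data (warobul → dewarobul) adds the prefix de-, so the same rule applies.
So mopul → demopul.

demopul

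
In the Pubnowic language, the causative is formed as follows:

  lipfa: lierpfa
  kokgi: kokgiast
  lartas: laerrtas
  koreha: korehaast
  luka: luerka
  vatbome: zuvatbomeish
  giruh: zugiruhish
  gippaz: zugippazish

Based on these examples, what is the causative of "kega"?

koreha and luka both end in -a yet inflect differently (korehaast, luerka), so the final letter is not what conditions the rule; the first letter is.
"kega" begins with k-. The stems beginning with k- (kokgi → kokgiast, koreha → korehaast) add -ast.
So kega → kegaast.

kegaast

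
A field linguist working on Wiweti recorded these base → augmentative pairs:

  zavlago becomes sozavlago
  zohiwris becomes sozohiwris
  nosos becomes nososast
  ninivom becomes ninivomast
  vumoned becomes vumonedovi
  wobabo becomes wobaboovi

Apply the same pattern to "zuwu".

sozuwu

zohiwris and nosos both end in -s yet inflect differently (sozohiwris, nososast), so the final letter is not what conditions the rule; the first letter is.
"zuwu" begins with z-. The stems beginning with z- (zavlago → sozavlago, zohiwris → sozohiwris) add the prefix so-.
The other patterns: stems beginning with n- add -ast; stems beginning with v- or w- add -ovi.
So zuwu → sozuwu.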